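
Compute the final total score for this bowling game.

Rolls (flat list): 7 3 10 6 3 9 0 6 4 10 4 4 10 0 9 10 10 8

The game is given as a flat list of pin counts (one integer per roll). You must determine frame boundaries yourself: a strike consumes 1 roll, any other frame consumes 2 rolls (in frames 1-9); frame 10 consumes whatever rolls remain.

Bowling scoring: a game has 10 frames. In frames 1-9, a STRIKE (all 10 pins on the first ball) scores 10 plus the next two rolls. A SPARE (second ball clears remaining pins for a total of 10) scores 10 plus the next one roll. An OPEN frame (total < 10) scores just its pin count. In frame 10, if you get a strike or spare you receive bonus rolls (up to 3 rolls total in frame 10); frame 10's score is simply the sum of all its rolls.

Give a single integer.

Frame 1: SPARE (7+3=10). 10 + next roll (10) = 20. Cumulative: 20
Frame 2: STRIKE. 10 + next two rolls (6+3) = 19. Cumulative: 39
Frame 3: OPEN (6+3=9). Cumulative: 48
Frame 4: OPEN (9+0=9). Cumulative: 57
Frame 5: SPARE (6+4=10). 10 + next roll (10) = 20. Cumulative: 77
Frame 6: STRIKE. 10 + next two rolls (4+4) = 18. Cumulative: 95
Frame 7: OPEN (4+4=8). Cumulative: 103
Frame 8: STRIKE. 10 + next two rolls (0+9) = 19. Cumulative: 122
Frame 9: OPEN (0+9=9). Cumulative: 131
Frame 10: STRIKE. Sum of all frame-10 rolls (10+10+8) = 28. Cumulative: 159

Answer: 159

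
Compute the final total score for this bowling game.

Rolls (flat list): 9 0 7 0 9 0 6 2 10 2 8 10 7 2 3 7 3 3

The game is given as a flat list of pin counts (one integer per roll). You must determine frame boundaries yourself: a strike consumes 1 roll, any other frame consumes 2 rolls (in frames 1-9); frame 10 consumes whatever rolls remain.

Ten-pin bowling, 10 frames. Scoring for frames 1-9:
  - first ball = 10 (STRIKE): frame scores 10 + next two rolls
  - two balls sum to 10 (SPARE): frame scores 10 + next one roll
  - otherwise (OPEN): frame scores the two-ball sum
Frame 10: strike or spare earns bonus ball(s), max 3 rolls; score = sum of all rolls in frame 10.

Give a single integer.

Frame 1: OPEN (9+0=9). Cumulative: 9
Frame 2: OPEN (7+0=7). Cumulative: 16
Frame 3: OPEN (9+0=9). Cumulative: 25
Frame 4: OPEN (6+2=8). Cumulative: 33
Frame 5: STRIKE. 10 + next two rolls (2+8) = 20. Cumulative: 53
Frame 6: SPARE (2+8=10). 10 + next roll (10) = 20. Cumulative: 73
Frame 7: STRIKE. 10 + next two rolls (7+2) = 19. Cumulative: 92
Frame 8: OPEN (7+2=9). Cumulative: 101
Frame 9: SPARE (3+7=10). 10 + next roll (3) = 13. Cumulative: 114
Frame 10: OPEN. Sum of all frame-10 rolls (3+3) = 6. Cumulative: 120

Answer: 120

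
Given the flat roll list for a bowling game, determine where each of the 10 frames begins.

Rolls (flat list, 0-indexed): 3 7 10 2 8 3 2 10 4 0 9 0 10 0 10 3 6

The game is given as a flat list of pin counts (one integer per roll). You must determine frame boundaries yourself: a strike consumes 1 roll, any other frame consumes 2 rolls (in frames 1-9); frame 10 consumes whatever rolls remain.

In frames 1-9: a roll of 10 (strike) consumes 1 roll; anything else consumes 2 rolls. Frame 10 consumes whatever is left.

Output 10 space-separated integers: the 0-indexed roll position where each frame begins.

Frame 1 starts at roll index 0: rolls=3,7 (sum=10), consumes 2 rolls
Frame 2 starts at roll index 2: roll=10 (strike), consumes 1 roll
Frame 3 starts at roll index 3: rolls=2,8 (sum=10), consumes 2 rolls
Frame 4 starts at roll index 5: rolls=3,2 (sum=5), consumes 2 rolls
Frame 5 starts at roll index 7: roll=10 (strike), consumes 1 roll
Frame 6 starts at roll index 8: rolls=4,0 (sum=4), consumes 2 rolls
Frame 7 starts at roll index 10: rolls=9,0 (sum=9), consumes 2 rolls
Frame 8 starts at roll index 12: roll=10 (strike), consumes 1 roll
Frame 9 starts at roll index 13: rolls=0,10 (sum=10), consumes 2 rolls
Frame 10 starts at roll index 15: 2 remaining rolls

Answer: 0 2 3 5 7 8 10 12 13 15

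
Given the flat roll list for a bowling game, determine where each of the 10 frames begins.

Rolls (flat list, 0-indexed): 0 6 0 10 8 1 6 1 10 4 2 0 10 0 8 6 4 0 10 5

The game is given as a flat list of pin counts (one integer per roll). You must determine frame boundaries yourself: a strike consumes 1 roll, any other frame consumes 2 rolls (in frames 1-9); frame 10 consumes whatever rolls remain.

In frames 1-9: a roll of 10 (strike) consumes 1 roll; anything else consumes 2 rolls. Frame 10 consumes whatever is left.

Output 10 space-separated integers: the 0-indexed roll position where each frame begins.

Frame 1 starts at roll index 0: rolls=0,6 (sum=6), consumes 2 rolls
Frame 2 starts at roll index 2: rolls=0,10 (sum=10), consumes 2 rolls
Frame 3 starts at roll index 4: rolls=8,1 (sum=9), consumes 2 rolls
Frame 4 starts at roll index 6: rolls=6,1 (sum=7), consumes 2 rolls
Frame 5 starts at roll index 8: roll=10 (strike), consumes 1 roll
Frame 6 starts at roll index 9: rolls=4,2 (sum=6), consumes 2 rolls
Frame 7 starts at roll index 11: rolls=0,10 (sum=10), consumes 2 rolls
Frame 8 starts at roll index 13: rolls=0,8 (sum=8), consumes 2 rolls
Frame 9 starts at roll index 15: rolls=6,4 (sum=10), consumes 2 rolls
Frame 10 starts at roll index 17: 3 remaining rolls

Answer: 0 2 4 6 8 9 11 13 15 17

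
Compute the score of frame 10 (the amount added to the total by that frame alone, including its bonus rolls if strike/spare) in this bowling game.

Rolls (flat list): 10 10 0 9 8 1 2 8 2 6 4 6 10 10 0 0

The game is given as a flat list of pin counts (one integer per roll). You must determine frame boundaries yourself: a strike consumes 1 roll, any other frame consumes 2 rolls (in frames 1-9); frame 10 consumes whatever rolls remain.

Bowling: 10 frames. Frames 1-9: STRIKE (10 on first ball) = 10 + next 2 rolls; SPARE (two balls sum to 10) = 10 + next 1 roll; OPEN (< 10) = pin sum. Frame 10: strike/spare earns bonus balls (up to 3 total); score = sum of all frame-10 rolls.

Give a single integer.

Frame 1: STRIKE. 10 + next two rolls (10+0) = 20. Cumulative: 20
Frame 2: STRIKE. 10 + next two rolls (0+9) = 19. Cumulative: 39
Frame 3: OPEN (0+9=9). Cumulative: 48
Frame 4: OPEN (8+1=9). Cumulative: 57
Frame 5: SPARE (2+8=10). 10 + next roll (2) = 12. Cumulative: 69
Frame 6: OPEN (2+6=8). Cumulative: 77
Frame 7: SPARE (4+6=10). 10 + next roll (10) = 20. Cumulative: 97
Frame 8: STRIKE. 10 + next two rolls (10+0) = 20. Cumulative: 117
Frame 9: STRIKE. 10 + next two rolls (0+0) = 10. Cumulative: 127
Frame 10: OPEN. Sum of all frame-10 rolls (0+0) = 0. Cumulative: 127

Answer: 0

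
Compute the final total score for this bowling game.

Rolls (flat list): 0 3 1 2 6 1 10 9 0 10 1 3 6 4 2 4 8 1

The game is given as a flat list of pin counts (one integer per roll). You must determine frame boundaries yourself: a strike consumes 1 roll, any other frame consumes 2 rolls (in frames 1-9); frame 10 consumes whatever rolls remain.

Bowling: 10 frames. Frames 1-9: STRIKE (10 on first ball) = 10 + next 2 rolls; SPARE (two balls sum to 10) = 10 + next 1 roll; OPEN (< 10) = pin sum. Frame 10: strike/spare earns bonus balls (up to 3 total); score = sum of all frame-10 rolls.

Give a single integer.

Frame 1: OPEN (0+3=3). Cumulative: 3
Frame 2: OPEN (1+2=3). Cumulative: 6
Frame 3: OPEN (6+1=7). Cumulative: 13
Frame 4: STRIKE. 10 + next two rolls (9+0) = 19. Cumulative: 32
Frame 5: OPEN (9+0=9). Cumulative: 41
Frame 6: STRIKE. 10 + next two rolls (1+3) = 14. Cumulative: 55
Frame 7: OPEN (1+3=4). Cumulative: 59
Frame 8: SPARE (6+4=10). 10 + next roll (2) = 12. Cumulative: 71
Frame 9: OPEN (2+4=6). Cumulative: 77
Frame 10: OPEN. Sum of all frame-10 rolls (8+1) = 9. Cumulative: 86

Answer: 86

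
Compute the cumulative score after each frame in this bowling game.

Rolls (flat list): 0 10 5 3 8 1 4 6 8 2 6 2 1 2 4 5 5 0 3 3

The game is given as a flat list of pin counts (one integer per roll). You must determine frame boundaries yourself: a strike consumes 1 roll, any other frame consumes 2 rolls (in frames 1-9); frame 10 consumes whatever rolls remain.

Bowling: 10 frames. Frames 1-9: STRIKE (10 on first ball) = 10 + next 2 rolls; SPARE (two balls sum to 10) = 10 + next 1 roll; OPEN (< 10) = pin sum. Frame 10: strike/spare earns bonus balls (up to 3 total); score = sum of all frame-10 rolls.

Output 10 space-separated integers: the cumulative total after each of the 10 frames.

Frame 1: SPARE (0+10=10). 10 + next roll (5) = 15. Cumulative: 15
Frame 2: OPEN (5+3=8). Cumulative: 23
Frame 3: OPEN (8+1=9). Cumulative: 32
Frame 4: SPARE (4+6=10). 10 + next roll (8) = 18. Cumulative: 50
Frame 5: SPARE (8+2=10). 10 + next roll (6) = 16. Cumulative: 66
Frame 6: OPEN (6+2=8). Cumulative: 74
Frame 7: OPEN (1+2=3). Cumulative: 77
Frame 8: OPEN (4+5=9). Cumulative: 86
Frame 9: OPEN (5+0=5). Cumulative: 91
Frame 10: OPEN. Sum of all frame-10 rolls (3+3) = 6. Cumulative: 97

Answer: 15 23 32 50 66 74 77 86 91 97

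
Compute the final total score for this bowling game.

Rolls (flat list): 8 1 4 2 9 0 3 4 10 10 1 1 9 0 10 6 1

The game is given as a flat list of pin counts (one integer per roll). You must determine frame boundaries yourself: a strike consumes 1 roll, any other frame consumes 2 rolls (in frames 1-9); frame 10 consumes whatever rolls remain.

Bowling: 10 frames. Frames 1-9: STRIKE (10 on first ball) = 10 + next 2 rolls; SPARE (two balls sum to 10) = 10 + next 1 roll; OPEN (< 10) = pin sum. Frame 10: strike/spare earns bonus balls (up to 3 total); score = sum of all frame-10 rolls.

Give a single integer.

Answer: 99

Derivation:
Frame 1: OPEN (8+1=9). Cumulative: 9
Frame 2: OPEN (4+2=6). Cumulative: 15
Frame 3: OPEN (9+0=9). Cumulative: 24
Frame 4: OPEN (3+4=7). Cumulative: 31
Frame 5: STRIKE. 10 + next two rolls (10+1) = 21. Cumulative: 52
Frame 6: STRIKE. 10 + next two rolls (1+1) = 12. Cumulative: 64
Frame 7: OPEN (1+1=2). Cumulative: 66
Frame 8: OPEN (9+0=9). Cumulative: 75
Frame 9: STRIKE. 10 + next two rolls (6+1) = 17. Cumulative: 92
Frame 10: OPEN. Sum of all frame-10 rolls (6+1) = 7. Cumulative: 99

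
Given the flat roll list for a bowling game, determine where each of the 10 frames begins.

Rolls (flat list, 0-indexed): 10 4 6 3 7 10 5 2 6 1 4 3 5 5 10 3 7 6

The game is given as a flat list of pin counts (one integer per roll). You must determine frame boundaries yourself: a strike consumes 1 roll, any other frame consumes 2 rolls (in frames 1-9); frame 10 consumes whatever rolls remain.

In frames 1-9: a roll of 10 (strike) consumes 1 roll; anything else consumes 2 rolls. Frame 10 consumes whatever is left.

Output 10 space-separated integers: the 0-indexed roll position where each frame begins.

Frame 1 starts at roll index 0: roll=10 (strike), consumes 1 roll
Frame 2 starts at roll index 1: rolls=4,6 (sum=10), consumes 2 rolls
Frame 3 starts at roll index 3: rolls=3,7 (sum=10), consumes 2 rolls
Frame 4 starts at roll index 5: roll=10 (strike), consumes 1 roll
Frame 5 starts at roll index 6: rolls=5,2 (sum=7), consumes 2 rolls
Frame 6 starts at roll index 8: rolls=6,1 (sum=7), consumes 2 rolls
Frame 7 starts at roll index 10: rolls=4,3 (sum=7), consumes 2 rolls
Frame 8 starts at roll index 12: rolls=5,5 (sum=10), consumes 2 rolls
Frame 9 starts at roll index 14: roll=10 (strike), consumes 1 roll
Frame 10 starts at roll index 15: 3 remaining rolls

Answer: 0 1 3 5 6 8 10 12 14 15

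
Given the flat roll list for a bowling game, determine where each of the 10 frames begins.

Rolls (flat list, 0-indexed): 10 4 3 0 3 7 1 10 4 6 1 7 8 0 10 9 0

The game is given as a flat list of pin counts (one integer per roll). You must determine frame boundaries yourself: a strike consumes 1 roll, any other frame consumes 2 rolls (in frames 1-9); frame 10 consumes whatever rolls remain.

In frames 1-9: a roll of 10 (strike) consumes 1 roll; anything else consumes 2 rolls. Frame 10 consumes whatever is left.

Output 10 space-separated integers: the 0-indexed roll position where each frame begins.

Answer: 0 1 3 5 7 8 10 12 14 15

Derivation:
Frame 1 starts at roll index 0: roll=10 (strike), consumes 1 roll
Frame 2 starts at roll index 1: rolls=4,3 (sum=7), consumes 2 rolls
Frame 3 starts at roll index 3: rolls=0,3 (sum=3), consumes 2 rolls
Frame 4 starts at roll index 5: rolls=7,1 (sum=8), consumes 2 rolls
Frame 5 starts at roll index 7: roll=10 (strike), consumes 1 roll
Frame 6 starts at roll index 8: rolls=4,6 (sum=10), consumes 2 rolls
Frame 7 starts at roll index 10: rolls=1,7 (sum=8), consumes 2 rolls
Frame 8 starts at roll index 12: rolls=8,0 (sum=8), consumes 2 rolls
Frame 9 starts at roll index 14: roll=10 (strike), consumes 1 roll
Frame 10 starts at roll index 15: 2 remaining rolls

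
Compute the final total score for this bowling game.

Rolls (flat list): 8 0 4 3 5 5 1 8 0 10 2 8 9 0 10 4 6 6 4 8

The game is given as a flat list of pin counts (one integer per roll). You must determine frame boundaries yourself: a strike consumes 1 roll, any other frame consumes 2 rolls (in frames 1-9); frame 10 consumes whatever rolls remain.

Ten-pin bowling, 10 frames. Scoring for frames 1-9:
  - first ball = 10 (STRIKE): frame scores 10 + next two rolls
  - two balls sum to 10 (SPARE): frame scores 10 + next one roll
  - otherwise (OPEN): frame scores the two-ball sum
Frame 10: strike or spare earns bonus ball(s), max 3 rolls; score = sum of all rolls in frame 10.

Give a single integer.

Answer: 129

Derivation:
Frame 1: OPEN (8+0=8). Cumulative: 8
Frame 2: OPEN (4+3=7). Cumulative: 15
Frame 3: SPARE (5+5=10). 10 + next roll (1) = 11. Cumulative: 26
Frame 4: OPEN (1+8=9). Cumulative: 35
Frame 5: SPARE (0+10=10). 10 + next roll (2) = 12. Cumulative: 47
Frame 6: SPARE (2+8=10). 10 + next roll (9) = 19. Cumulative: 66
Frame 7: OPEN (9+0=9). Cumulative: 75
Frame 8: STRIKE. 10 + next two rolls (4+6) = 20. Cumulative: 95
Frame 9: SPARE (4+6=10). 10 + next roll (6) = 16. Cumulative: 111
Frame 10: SPARE. Sum of all frame-10 rolls (6+4+8) = 18. Cumulative: 129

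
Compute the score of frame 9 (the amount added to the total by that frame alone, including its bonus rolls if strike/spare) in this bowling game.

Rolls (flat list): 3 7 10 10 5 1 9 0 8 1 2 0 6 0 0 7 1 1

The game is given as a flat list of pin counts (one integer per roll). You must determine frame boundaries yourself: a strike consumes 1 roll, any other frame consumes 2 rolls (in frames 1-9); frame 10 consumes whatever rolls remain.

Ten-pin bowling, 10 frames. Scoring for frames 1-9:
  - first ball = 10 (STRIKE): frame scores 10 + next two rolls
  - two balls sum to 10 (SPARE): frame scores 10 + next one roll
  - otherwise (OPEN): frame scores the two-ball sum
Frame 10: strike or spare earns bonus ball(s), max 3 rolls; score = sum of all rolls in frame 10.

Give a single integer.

Answer: 7

Derivation:
Frame 1: SPARE (3+7=10). 10 + next roll (10) = 20. Cumulative: 20
Frame 2: STRIKE. 10 + next two rolls (10+5) = 25. Cumulative: 45
Frame 3: STRIKE. 10 + next two rolls (5+1) = 16. Cumulative: 61
Frame 4: OPEN (5+1=6). Cumulative: 67
Frame 5: OPEN (9+0=9). Cumulative: 76
Frame 6: OPEN (8+1=9). Cumulative: 85
Frame 7: OPEN (2+0=2). Cumulative: 87
Frame 8: OPEN (6+0=6). Cumulative: 93
Frame 9: OPEN (0+7=7). Cumulative: 100
Frame 10: OPEN. Sum of all frame-10 rolls (1+1) = 2. Cumulative: 102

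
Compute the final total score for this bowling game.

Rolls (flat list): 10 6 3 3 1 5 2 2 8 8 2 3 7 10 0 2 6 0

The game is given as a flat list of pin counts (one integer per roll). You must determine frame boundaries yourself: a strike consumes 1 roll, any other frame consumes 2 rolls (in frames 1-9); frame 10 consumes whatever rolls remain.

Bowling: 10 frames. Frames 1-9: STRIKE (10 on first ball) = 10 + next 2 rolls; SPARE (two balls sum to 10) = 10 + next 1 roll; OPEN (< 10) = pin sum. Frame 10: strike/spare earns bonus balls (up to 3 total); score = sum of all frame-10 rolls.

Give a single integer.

Frame 1: STRIKE. 10 + next two rolls (6+3) = 19. Cumulative: 19
Frame 2: OPEN (6+3=9). Cumulative: 28
Frame 3: OPEN (3+1=4). Cumulative: 32
Frame 4: OPEN (5+2=7). Cumulative: 39
Frame 5: SPARE (2+8=10). 10 + next roll (8) = 18. Cumulative: 57
Frame 6: SPARE (8+2=10). 10 + next roll (3) = 13. Cumulative: 70
Frame 7: SPARE (3+7=10). 10 + next roll (10) = 20. Cumulative: 90
Frame 8: STRIKE. 10 + next two rolls (0+2) = 12. Cumulative: 102
Frame 9: OPEN (0+2=2). Cumulative: 104
Frame 10: OPEN. Sum of all frame-10 rolls (6+0) = 6. Cumulative: 110

Answer: 110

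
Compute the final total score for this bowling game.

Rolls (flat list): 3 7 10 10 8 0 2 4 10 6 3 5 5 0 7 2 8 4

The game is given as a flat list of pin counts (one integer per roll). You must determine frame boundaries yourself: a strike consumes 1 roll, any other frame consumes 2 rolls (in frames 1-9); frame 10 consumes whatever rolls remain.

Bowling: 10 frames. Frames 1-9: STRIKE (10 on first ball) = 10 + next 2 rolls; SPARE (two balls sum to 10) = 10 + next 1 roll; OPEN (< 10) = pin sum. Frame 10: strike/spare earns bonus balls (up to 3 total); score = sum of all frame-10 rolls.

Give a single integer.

Frame 1: SPARE (3+7=10). 10 + next roll (10) = 20. Cumulative: 20
Frame 2: STRIKE. 10 + next two rolls (10+8) = 28. Cumulative: 48
Frame 3: STRIKE. 10 + next two rolls (8+0) = 18. Cumulative: 66
Frame 4: OPEN (8+0=8). Cumulative: 74
Frame 5: OPEN (2+4=6). Cumulative: 80
Frame 6: STRIKE. 10 + next two rolls (6+3) = 19. Cumulative: 99
Frame 7: OPEN (6+3=9). Cumulative: 108
Frame 8: SPARE (5+5=10). 10 + next roll (0) = 10. Cumulative: 118
Frame 9: OPEN (0+7=7). Cumulative: 125
Frame 10: SPARE. Sum of all frame-10 rolls (2+8+4) = 14. Cumulative: 139

Answer: 139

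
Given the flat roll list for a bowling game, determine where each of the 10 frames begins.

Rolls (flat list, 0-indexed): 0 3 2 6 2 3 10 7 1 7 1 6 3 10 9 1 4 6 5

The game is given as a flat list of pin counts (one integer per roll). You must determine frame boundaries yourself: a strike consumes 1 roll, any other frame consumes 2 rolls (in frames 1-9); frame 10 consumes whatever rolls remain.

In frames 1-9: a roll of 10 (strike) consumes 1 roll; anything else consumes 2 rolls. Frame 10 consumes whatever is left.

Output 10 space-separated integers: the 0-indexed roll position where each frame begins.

Frame 1 starts at roll index 0: rolls=0,3 (sum=3), consumes 2 rolls
Frame 2 starts at roll index 2: rolls=2,6 (sum=8), consumes 2 rolls
Frame 3 starts at roll index 4: rolls=2,3 (sum=5), consumes 2 rolls
Frame 4 starts at roll index 6: roll=10 (strike), consumes 1 roll
Frame 5 starts at roll index 7: rolls=7,1 (sum=8), consumes 2 rolls
Frame 6 starts at roll index 9: rolls=7,1 (sum=8), consumes 2 rolls
Frame 7 starts at roll index 11: rolls=6,3 (sum=9), consumes 2 rolls
Frame 8 starts at roll index 13: roll=10 (strike), consumes 1 roll
Frame 9 starts at roll index 14: rolls=9,1 (sum=10), consumes 2 rolls
Frame 10 starts at roll index 16: 3 remaining rolls

Answer: 0 2 4 6 7 9 11 13 14 16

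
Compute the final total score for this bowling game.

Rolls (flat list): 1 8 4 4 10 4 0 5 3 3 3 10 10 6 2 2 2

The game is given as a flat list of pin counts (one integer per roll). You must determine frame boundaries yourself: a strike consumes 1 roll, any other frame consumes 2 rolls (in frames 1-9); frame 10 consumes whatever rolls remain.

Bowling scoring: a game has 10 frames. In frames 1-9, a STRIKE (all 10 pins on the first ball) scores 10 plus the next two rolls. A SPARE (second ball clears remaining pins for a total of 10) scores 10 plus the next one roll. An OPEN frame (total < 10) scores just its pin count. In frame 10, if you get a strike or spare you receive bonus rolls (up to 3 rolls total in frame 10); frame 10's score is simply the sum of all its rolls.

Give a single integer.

Answer: 105

Derivation:
Frame 1: OPEN (1+8=9). Cumulative: 9
Frame 2: OPEN (4+4=8). Cumulative: 17
Frame 3: STRIKE. 10 + next two rolls (4+0) = 14. Cumulative: 31
Frame 4: OPEN (4+0=4). Cumulative: 35
Frame 5: OPEN (5+3=8). Cumulative: 43
Frame 6: OPEN (3+3=6). Cumulative: 49
Frame 7: STRIKE. 10 + next two rolls (10+6) = 26. Cumulative: 75
Frame 8: STRIKE. 10 + next two rolls (6+2) = 18. Cumulative: 93
Frame 9: OPEN (6+2=8). Cumulative: 101
Frame 10: OPEN. Sum of all frame-10 rolls (2+2) = 4. Cumulative: 105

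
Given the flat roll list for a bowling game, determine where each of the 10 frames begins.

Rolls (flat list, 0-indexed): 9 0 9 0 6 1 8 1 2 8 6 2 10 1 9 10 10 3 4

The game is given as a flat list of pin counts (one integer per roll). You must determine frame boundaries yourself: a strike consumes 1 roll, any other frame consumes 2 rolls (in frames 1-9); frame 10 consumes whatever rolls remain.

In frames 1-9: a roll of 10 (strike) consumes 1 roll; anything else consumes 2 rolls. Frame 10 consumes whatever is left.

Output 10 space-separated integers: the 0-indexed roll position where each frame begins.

Answer: 0 2 4 6 8 10 12 13 15 16

Derivation:
Frame 1 starts at roll index 0: rolls=9,0 (sum=9), consumes 2 rolls
Frame 2 starts at roll index 2: rolls=9,0 (sum=9), consumes 2 rolls
Frame 3 starts at roll index 4: rolls=6,1 (sum=7), consumes 2 rolls
Frame 4 starts at roll index 6: rolls=8,1 (sum=9), consumes 2 rolls
Frame 5 starts at roll index 8: rolls=2,8 (sum=10), consumes 2 rolls
Frame 6 starts at roll index 10: rolls=6,2 (sum=8), consumes 2 rolls
Frame 7 starts at roll index 12: roll=10 (strike), consumes 1 roll
Frame 8 starts at roll index 13: rolls=1,9 (sum=10), consumes 2 rolls
Frame 9 starts at roll index 15: roll=10 (strike), consumes 1 roll
Frame 10 starts at roll index 16: 3 remaining rolls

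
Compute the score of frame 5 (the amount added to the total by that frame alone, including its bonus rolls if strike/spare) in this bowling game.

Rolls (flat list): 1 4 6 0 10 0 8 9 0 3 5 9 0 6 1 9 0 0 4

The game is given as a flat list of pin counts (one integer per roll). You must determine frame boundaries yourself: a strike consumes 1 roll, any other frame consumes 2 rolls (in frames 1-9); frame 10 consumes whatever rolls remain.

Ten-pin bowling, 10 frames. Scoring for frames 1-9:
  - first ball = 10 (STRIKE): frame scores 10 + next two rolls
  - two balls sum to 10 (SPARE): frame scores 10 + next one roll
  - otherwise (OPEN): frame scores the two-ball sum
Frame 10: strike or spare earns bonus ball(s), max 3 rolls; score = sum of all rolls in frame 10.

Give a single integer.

Answer: 9

Derivation:
Frame 1: OPEN (1+4=5). Cumulative: 5
Frame 2: OPEN (6+0=6). Cumulative: 11
Frame 3: STRIKE. 10 + next two rolls (0+8) = 18. Cumulative: 29
Frame 4: OPEN (0+8=8). Cumulative: 37
Frame 5: OPEN (9+0=9). Cumulative: 46
Frame 6: OPEN (3+5=8). Cumulative: 54
Frame 7: OPEN (9+0=9). Cumulative: 63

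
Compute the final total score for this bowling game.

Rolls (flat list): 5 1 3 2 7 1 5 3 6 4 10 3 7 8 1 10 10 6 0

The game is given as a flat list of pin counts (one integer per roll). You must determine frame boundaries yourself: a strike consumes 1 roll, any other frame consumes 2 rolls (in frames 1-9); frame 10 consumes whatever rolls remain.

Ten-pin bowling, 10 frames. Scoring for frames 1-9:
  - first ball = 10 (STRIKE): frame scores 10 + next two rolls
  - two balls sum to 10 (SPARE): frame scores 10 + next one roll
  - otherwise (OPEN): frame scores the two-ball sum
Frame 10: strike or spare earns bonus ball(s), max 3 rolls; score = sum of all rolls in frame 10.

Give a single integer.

Answer: 136

Derivation:
Frame 1: OPEN (5+1=6). Cumulative: 6
Frame 2: OPEN (3+2=5). Cumulative: 11
Frame 3: OPEN (7+1=8). Cumulative: 19
Frame 4: OPEN (5+3=8). Cumulative: 27
Frame 5: SPARE (6+4=10). 10 + next roll (10) = 20. Cumulative: 47
Frame 6: STRIKE. 10 + next two rolls (3+7) = 20. Cumulative: 67
Frame 7: SPARE (3+7=10). 10 + next roll (8) = 18. Cumulative: 85
Frame 8: OPEN (8+1=9). Cumulative: 94
Frame 9: STRIKE. 10 + next two rolls (10+6) = 26. Cumulative: 120
Frame 10: STRIKE. Sum of all frame-10 rolls (10+6+0) = 16. Cumulative: 136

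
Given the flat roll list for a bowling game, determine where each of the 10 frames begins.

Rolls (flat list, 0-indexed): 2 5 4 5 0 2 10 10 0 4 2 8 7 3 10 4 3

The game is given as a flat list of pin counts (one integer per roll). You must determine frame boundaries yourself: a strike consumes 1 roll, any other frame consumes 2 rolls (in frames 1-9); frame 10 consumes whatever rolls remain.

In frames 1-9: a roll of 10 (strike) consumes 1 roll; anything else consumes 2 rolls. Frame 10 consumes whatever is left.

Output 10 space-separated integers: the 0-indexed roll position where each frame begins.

Answer: 0 2 4 6 7 8 10 12 14 15

Derivation:
Frame 1 starts at roll index 0: rolls=2,5 (sum=7), consumes 2 rolls
Frame 2 starts at roll index 2: rolls=4,5 (sum=9), consumes 2 rolls
Frame 3 starts at roll index 4: rolls=0,2 (sum=2), consumes 2 rolls
Frame 4 starts at roll index 6: roll=10 (strike), consumes 1 roll
Frame 5 starts at roll index 7: roll=10 (strike), consumes 1 roll
Frame 6 starts at roll index 8: rolls=0,4 (sum=4), consumes 2 rolls
Frame 7 starts at roll index 10: rolls=2,8 (sum=10), consumes 2 rolls
Frame 8 starts at roll index 12: rolls=7,3 (sum=10), consumes 2 rolls
Frame 9 starts at roll index 14: roll=10 (strike), consumes 1 roll
Frame 10 starts at roll index 15: 2 remaining rolls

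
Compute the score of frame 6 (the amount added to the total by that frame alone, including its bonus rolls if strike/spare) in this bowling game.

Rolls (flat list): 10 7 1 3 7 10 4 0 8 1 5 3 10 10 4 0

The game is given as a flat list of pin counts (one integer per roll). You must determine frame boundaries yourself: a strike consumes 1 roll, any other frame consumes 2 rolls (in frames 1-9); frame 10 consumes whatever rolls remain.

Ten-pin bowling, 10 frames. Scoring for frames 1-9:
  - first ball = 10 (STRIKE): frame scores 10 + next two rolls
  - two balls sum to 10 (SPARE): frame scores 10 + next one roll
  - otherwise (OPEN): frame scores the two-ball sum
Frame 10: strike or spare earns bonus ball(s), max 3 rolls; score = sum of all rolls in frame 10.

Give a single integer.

Frame 1: STRIKE. 10 + next two rolls (7+1) = 18. Cumulative: 18
Frame 2: OPEN (7+1=8). Cumulative: 26
Frame 3: SPARE (3+7=10). 10 + next roll (10) = 20. Cumulative: 46
Frame 4: STRIKE. 10 + next two rolls (4+0) = 14. Cumulative: 60
Frame 5: OPEN (4+0=4). Cumulative: 64
Frame 6: OPEN (8+1=9). Cumulative: 73
Frame 7: OPEN (5+3=8). Cumulative: 81
Frame 8: STRIKE. 10 + next two rolls (10+4) = 24. Cumulative: 105

Answer: 9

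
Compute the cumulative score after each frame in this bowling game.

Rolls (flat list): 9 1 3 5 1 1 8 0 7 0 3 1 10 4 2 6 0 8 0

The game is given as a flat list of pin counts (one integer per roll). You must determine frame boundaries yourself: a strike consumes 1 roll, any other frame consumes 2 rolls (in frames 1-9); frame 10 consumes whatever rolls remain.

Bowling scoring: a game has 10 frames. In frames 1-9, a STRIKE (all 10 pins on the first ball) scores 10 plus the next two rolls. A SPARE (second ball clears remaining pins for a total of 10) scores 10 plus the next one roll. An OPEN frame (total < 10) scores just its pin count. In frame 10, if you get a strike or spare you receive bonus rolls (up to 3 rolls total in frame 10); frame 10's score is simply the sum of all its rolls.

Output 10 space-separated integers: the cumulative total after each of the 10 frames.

Frame 1: SPARE (9+1=10). 10 + next roll (3) = 13. Cumulative: 13
Frame 2: OPEN (3+5=8). Cumulative: 21
Frame 3: OPEN (1+1=2). Cumulative: 23
Frame 4: OPEN (8+0=8). Cumulative: 31
Frame 5: OPEN (7+0=7). Cumulative: 38
Frame 6: OPEN (3+1=4). Cumulative: 42
Frame 7: STRIKE. 10 + next two rolls (4+2) = 16. Cumulative: 58
Frame 8: OPEN (4+2=6). Cumulative: 64
Frame 9: OPEN (6+0=6). Cumulative: 70
Frame 10: OPEN. Sum of all frame-10 rolls (8+0) = 8. Cumulative: 78

Answer: 13 21 23 31 38 42 58 64 70 78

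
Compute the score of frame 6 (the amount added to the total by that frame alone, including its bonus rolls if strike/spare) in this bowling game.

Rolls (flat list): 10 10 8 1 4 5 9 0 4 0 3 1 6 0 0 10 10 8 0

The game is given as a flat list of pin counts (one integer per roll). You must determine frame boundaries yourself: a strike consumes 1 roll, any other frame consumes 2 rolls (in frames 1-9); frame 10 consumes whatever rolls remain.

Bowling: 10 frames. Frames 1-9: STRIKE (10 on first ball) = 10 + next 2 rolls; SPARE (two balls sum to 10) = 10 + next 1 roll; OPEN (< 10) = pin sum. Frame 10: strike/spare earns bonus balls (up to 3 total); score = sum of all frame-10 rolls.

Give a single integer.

Answer: 4

Derivation:
Frame 1: STRIKE. 10 + next two rolls (10+8) = 28. Cumulative: 28
Frame 2: STRIKE. 10 + next two rolls (8+1) = 19. Cumulative: 47
Frame 3: OPEN (8+1=9). Cumulative: 56
Frame 4: OPEN (4+5=9). Cumulative: 65
Frame 5: OPEN (9+0=9). Cumulative: 74
Frame 6: OPEN (4+0=4). Cumulative: 78
Frame 7: OPEN (3+1=4). Cumulative: 82
Frame 8: OPEN (6+0=6). Cumulative: 88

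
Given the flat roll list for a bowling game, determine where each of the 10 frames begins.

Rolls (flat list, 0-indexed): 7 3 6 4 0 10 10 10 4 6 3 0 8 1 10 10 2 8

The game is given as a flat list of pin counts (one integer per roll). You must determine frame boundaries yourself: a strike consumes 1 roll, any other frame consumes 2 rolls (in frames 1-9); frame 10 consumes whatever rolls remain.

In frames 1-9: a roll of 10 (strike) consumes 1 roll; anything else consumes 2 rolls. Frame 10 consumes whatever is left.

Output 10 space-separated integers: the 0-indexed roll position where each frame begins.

Frame 1 starts at roll index 0: rolls=7,3 (sum=10), consumes 2 rolls
Frame 2 starts at roll index 2: rolls=6,4 (sum=10), consumes 2 rolls
Frame 3 starts at roll index 4: rolls=0,10 (sum=10), consumes 2 rolls
Frame 4 starts at roll index 6: roll=10 (strike), consumes 1 roll
Frame 5 starts at roll index 7: roll=10 (strike), consumes 1 roll
Frame 6 starts at roll index 8: rolls=4,6 (sum=10), consumes 2 rolls
Frame 7 starts at roll index 10: rolls=3,0 (sum=3), consumes 2 rolls
Frame 8 starts at roll index 12: rolls=8,1 (sum=9), consumes 2 rolls
Frame 9 starts at roll index 14: roll=10 (strike), consumes 1 roll
Frame 10 starts at roll index 15: 3 remaining rolls

Answer: 0 2 4 6 7 8 10 12 14 15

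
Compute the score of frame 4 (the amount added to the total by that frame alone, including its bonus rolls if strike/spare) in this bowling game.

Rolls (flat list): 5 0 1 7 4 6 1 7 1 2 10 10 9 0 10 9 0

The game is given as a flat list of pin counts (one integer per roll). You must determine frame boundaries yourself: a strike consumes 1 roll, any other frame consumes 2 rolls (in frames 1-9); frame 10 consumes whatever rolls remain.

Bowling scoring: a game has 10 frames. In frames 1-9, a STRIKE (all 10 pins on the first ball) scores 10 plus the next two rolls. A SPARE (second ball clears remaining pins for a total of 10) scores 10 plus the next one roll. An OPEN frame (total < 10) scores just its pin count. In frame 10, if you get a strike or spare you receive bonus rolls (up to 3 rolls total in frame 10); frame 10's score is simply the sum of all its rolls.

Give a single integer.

Answer: 8

Derivation:
Frame 1: OPEN (5+0=5). Cumulative: 5
Frame 2: OPEN (1+7=8). Cumulative: 13
Frame 3: SPARE (4+6=10). 10 + next roll (1) = 11. Cumulative: 24
Frame 4: OPEN (1+7=8). Cumulative: 32
Frame 5: OPEN (1+2=3). Cumulative: 35
Frame 6: STRIKE. 10 + next two rolls (10+9) = 29. Cumulative: 64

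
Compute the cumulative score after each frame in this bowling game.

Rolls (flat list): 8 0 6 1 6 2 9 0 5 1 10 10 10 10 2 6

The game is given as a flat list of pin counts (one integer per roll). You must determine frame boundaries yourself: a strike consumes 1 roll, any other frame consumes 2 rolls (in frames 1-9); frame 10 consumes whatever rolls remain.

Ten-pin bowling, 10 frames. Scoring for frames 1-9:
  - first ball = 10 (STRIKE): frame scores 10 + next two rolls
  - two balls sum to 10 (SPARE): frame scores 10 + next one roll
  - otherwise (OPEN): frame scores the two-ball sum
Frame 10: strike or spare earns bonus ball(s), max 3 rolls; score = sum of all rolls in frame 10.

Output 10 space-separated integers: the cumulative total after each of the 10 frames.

Answer: 8 15 23 32 38 68 98 120 138 146

Derivation:
Frame 1: OPEN (8+0=8). Cumulative: 8
Frame 2: OPEN (6+1=7). Cumulative: 15
Frame 3: OPEN (6+2=8). Cumulative: 23
Frame 4: OPEN (9+0=9). Cumulative: 32
Frame 5: OPEN (5+1=6). Cumulative: 38
Frame 6: STRIKE. 10 + next two rolls (10+10) = 30. Cumulative: 68
Frame 7: STRIKE. 10 + next two rolls (10+10) = 30. Cumulative: 98
Frame 8: STRIKE. 10 + next two rolls (10+2) = 22. Cumulative: 120
Frame 9: STRIKE. 10 + next two rolls (2+6) = 18. Cumulative: 138
Frame 10: OPEN. Sum of all frame-10 rolls (2+6) = 8. Cumulative: 146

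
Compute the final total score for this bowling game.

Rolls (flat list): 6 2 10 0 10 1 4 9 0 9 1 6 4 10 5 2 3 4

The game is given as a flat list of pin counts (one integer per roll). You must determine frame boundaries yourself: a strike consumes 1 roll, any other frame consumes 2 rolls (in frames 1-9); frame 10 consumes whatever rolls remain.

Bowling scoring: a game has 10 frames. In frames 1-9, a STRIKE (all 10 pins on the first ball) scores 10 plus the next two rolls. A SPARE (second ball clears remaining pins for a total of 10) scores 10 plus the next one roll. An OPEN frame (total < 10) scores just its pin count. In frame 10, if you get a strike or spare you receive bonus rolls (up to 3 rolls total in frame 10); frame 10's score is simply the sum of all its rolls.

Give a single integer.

Answer: 120

Derivation:
Frame 1: OPEN (6+2=8). Cumulative: 8
Frame 2: STRIKE. 10 + next two rolls (0+10) = 20. Cumulative: 28
Frame 3: SPARE (0+10=10). 10 + next roll (1) = 11. Cumulative: 39
Frame 4: OPEN (1+4=5). Cumulative: 44
Frame 5: OPEN (9+0=9). Cumulative: 53
Frame 6: SPARE (9+1=10). 10 + next roll (6) = 16. Cumulative: 69
Frame 7: SPARE (6+4=10). 10 + next roll (10) = 20. Cumulative: 89
Frame 8: STRIKE. 10 + next two rolls (5+2) = 17. Cumulative: 106
Frame 9: OPEN (5+2=7). Cumulative: 113
Frame 10: OPEN. Sum of all frame-10 rolls (3+4) = 7. Cumulative: 120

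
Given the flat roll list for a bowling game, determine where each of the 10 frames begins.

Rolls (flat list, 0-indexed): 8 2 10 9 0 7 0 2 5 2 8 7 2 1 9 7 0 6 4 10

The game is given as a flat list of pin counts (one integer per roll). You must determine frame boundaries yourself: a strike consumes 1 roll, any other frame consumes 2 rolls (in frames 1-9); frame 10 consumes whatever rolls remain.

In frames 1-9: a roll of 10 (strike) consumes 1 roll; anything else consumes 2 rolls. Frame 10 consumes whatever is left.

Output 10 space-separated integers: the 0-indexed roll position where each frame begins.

Frame 1 starts at roll index 0: rolls=8,2 (sum=10), consumes 2 rolls
Frame 2 starts at roll index 2: roll=10 (strike), consumes 1 roll
Frame 3 starts at roll index 3: rolls=9,0 (sum=9), consumes 2 rolls
Frame 4 starts at roll index 5: rolls=7,0 (sum=7), consumes 2 rolls
Frame 5 starts at roll index 7: rolls=2,5 (sum=7), consumes 2 rolls
Frame 6 starts at roll index 9: rolls=2,8 (sum=10), consumes 2 rolls
Frame 7 starts at roll index 11: rolls=7,2 (sum=9), consumes 2 rolls
Frame 8 starts at roll index 13: rolls=1,9 (sum=10), consumes 2 rolls
Frame 9 starts at roll index 15: rolls=7,0 (sum=7), consumes 2 rolls
Frame 10 starts at roll index 17: 3 remaining rolls

Answer: 0 2 3 5 7 9 11 13 15 17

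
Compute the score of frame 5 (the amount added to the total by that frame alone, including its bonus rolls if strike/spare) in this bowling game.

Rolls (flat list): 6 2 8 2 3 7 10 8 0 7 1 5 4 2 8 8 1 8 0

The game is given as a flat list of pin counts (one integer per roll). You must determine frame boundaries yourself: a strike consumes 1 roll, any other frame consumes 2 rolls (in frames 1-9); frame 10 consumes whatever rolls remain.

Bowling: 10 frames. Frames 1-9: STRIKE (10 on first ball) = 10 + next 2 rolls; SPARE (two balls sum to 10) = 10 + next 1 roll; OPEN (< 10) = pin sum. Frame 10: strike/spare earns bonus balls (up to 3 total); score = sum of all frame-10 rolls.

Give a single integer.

Answer: 8

Derivation:
Frame 1: OPEN (6+2=8). Cumulative: 8
Frame 2: SPARE (8+2=10). 10 + next roll (3) = 13. Cumulative: 21
Frame 3: SPARE (3+7=10). 10 + next roll (10) = 20. Cumulative: 41
Frame 4: STRIKE. 10 + next two rolls (8+0) = 18. Cumulative: 59
Frame 5: OPEN (8+0=8). Cumulative: 67
Frame 6: OPEN (7+1=8). Cumulative: 75
Frame 7: OPEN (5+4=9). Cumulative: 84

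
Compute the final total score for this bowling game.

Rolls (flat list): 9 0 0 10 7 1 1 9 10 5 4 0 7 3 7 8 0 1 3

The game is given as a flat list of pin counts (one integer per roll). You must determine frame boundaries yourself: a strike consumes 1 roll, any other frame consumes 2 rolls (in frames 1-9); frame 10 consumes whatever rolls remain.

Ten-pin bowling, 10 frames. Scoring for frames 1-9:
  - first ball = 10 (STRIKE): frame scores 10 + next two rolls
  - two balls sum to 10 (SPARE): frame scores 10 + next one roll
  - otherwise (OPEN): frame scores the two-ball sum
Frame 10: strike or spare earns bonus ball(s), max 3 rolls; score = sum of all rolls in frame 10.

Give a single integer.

Frame 1: OPEN (9+0=9). Cumulative: 9
Frame 2: SPARE (0+10=10). 10 + next roll (7) = 17. Cumulative: 26
Frame 3: OPEN (7+1=8). Cumulative: 34
Frame 4: SPARE (1+9=10). 10 + next roll (10) = 20. Cumulative: 54
Frame 5: STRIKE. 10 + next two rolls (5+4) = 19. Cumulative: 73
Frame 6: OPEN (5+4=9). Cumulative: 82
Frame 7: OPEN (0+7=7). Cumulative: 89
Frame 8: SPARE (3+7=10). 10 + next roll (8) = 18. Cumulative: 107
Frame 9: OPEN (8+0=8). Cumulative: 115
Frame 10: OPEN. Sum of all frame-10 rolls (1+3) = 4. Cumulative: 119

Answer: 119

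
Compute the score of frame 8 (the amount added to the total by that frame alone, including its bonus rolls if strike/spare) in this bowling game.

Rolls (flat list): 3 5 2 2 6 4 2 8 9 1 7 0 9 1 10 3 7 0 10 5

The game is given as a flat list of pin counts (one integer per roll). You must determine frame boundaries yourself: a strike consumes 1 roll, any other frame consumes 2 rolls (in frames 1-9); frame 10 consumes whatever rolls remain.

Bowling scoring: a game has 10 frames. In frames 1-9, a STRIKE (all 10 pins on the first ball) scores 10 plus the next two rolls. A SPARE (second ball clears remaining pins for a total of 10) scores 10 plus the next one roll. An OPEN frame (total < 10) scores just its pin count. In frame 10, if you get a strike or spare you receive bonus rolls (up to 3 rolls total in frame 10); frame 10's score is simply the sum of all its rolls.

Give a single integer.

Answer: 20

Derivation:
Frame 1: OPEN (3+5=8). Cumulative: 8
Frame 2: OPEN (2+2=4). Cumulative: 12
Frame 3: SPARE (6+4=10). 10 + next roll (2) = 12. Cumulative: 24
Frame 4: SPARE (2+8=10). 10 + next roll (9) = 19. Cumulative: 43
Frame 5: SPARE (9+1=10). 10 + next roll (7) = 17. Cumulative: 60
Frame 6: OPEN (7+0=7). Cumulative: 67
Frame 7: SPARE (9+1=10). 10 + next roll (10) = 20. Cumulative: 87
Frame 8: STRIKE. 10 + next two rolls (3+7) = 20. Cumulative: 107
Frame 9: SPARE (3+7=10). 10 + next roll (0) = 10. Cumulative: 117
Frame 10: SPARE. Sum of all frame-10 rolls (0+10+5) = 15. Cumulative: 132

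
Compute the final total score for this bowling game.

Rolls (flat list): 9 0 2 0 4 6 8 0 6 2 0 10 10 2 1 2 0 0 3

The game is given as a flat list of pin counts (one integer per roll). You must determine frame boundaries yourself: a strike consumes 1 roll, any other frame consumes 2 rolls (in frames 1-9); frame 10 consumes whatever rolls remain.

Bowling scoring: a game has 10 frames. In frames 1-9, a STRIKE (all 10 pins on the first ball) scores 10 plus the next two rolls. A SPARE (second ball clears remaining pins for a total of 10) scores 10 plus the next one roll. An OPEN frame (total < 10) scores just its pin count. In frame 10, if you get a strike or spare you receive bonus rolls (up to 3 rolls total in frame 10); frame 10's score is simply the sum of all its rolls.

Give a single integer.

Answer: 86

Derivation:
Frame 1: OPEN (9+0=9). Cumulative: 9
Frame 2: OPEN (2+0=2). Cumulative: 11
Frame 3: SPARE (4+6=10). 10 + next roll (8) = 18. Cumulative: 29
Frame 4: OPEN (8+0=8). Cumulative: 37
Frame 5: OPEN (6+2=8). Cumulative: 45
Frame 6: SPARE (0+10=10). 10 + next roll (10) = 20. Cumulative: 65
Frame 7: STRIKE. 10 + next two rolls (2+1) = 13. Cumulative: 78
Frame 8: OPEN (2+1=3). Cumulative: 81
Frame 9: OPEN (2+0=2). Cumulative: 83
Frame 10: OPEN. Sum of all frame-10 rolls (0+3) = 3. Cumulative: 86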